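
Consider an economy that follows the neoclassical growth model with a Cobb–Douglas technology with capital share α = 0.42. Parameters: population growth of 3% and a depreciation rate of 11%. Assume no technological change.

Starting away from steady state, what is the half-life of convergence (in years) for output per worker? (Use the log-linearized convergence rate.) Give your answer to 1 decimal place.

about 8.5 years

Near the steady state the convergence rate is λ = (1 − α)(n + δ).
λ = (1 − 0.42) × 0.140 = 0.58 × 0.140 = 0.0812
Half-life = ln 2 / λ = 0.6931 / 0.0812 ≈ 8.54 years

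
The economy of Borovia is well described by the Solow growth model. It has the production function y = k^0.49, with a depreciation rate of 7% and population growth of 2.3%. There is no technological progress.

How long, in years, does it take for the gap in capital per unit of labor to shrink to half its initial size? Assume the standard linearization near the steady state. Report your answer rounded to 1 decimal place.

half-life ≈ 14.6 years

Near the steady state the convergence rate is λ = (1 − α)(n + δ).
λ = (1 − 0.49) × 0.093 = 0.51 × 0.093 = 0.04743
Half-life = ln 2 / λ = 0.6931 / 0.04743 ≈ 14.61 years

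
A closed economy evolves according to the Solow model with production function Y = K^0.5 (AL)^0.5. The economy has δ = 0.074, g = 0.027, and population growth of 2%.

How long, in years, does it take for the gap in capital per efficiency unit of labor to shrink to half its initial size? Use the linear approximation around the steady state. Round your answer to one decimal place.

t_½ ≈ 11.5 years

Near the steady state the convergence rate is λ = (1 − α)(n + g + δ).
λ = (1 − 0.5) × 0.121 = 0.5 × 0.121 = 0.0605
Half-life = ln 2 / λ = 0.6931 / 0.0605 ≈ 11.46 years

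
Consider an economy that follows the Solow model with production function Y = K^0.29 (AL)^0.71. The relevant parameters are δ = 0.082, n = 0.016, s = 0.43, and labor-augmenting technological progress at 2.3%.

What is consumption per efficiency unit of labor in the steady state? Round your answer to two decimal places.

c* ≈ 0.96

Steady state requires s·f(k) = (n + g + δ)·k, i.e. s·k^α = (n + g + δ)·k.
Rearranging, k^(1−α) = s / (n + g + δ).
k^0.71 = 0.43 / (0.016 + 0.023 + 0.082) = 0.43 / 0.121 = 3.5537
k* = 3.5537^(1/0.71) ≈ 5.9649
y* = (k*)^α = 5.9649^0.29 ≈ 1.6785
c* = (1 − s)·y* = (1 − 0.43) × 1.6785 ≈ 0.9567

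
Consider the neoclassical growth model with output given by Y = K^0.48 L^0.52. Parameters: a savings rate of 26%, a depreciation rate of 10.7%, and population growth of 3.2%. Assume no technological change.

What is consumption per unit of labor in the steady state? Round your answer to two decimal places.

c* ≈ 1.32

Steady state requires s·f(k) = (n + δ)·k, i.e. s·k^α = (n + δ)·k.
Rearranging, k^(1−α) = s / (n + δ).
k^0.52 = 0.26 / (0.032 + 0.107) = 0.26 / 0.139 = 1.8705
k* = 1.8705^(1/0.52) ≈ 3.3342
y* = (k*)^α = 3.3342^0.48 ≈ 1.7825
c* = (1 − s)·y* = (1 − 0.26) × 1.7825 ≈ 1.3191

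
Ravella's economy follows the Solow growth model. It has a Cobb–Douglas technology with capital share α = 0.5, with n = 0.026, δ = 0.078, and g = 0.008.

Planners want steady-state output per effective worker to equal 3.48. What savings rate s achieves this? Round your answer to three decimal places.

s ≈ 0.390

At the steady state, Δk = 0, so s·k^α = (n + g + δ)·k.
Since y* = [s/(n + g + δ)]^(α/(1−α)), we have s/(n + g + δ) = (y*)^((1−α)/α) = 3.48^1 = 3.4800.
Therefore s = 3.4800 × (n + g + δ) = 3.4800 × 0.112 = 0.3898.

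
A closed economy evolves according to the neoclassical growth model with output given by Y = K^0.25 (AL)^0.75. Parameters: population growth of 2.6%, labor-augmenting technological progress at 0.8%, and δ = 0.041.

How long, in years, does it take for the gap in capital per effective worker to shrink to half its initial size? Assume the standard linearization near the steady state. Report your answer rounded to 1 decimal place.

t_½ ≈ 12.3 years

Near the steady state the convergence rate is λ = (1 − α)(n + g + δ).
λ = (1 − 0.25) × 0.075 = 0.75 × 0.075 = 0.05625
Half-life = ln 2 / λ = 0.6931 / 0.05625 ≈ 12.32 years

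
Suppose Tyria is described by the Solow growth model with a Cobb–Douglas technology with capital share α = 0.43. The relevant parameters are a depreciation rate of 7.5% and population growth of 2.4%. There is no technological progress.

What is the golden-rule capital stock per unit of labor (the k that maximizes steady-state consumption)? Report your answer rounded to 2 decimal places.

The golden rule sets f'(k) = n + δ, i.e. α·k^(α−1) = n + δ.
So k^(1−α) = α / (n + δ) = 0.43 / 0.099 = 4.3434.
k_gold = 4.3434^(1/0.57) ≈ 13.1522

k_gold ≈ 13.15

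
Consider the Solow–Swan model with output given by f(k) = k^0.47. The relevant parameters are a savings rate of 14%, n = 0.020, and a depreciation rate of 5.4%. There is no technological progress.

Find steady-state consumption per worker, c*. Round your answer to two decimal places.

Steady state requires s·f(k) = (n + δ)·k, i.e. s·k^α = (n + δ)·k.
Dividing both sides by k: k^(1−α) = s / (n + δ).
k^0.53 = 0.14 / (0.020 + 0.054) = 0.14 / 0.074 = 1.8919
k* = 1.8919^(1/0.53) ≈ 3.3300
y* = (k*)^α = 3.3300^0.47 ≈ 1.7601
c* = (1 − s)·y* = (1 − 0.14) × 1.7601 ≈ 1.5137

c* ≈ 1.51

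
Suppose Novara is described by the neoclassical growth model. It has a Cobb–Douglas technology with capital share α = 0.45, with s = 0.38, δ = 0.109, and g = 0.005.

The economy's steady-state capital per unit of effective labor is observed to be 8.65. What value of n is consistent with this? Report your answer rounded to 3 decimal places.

n ≈ 0.002

In steady state, investment equals break-even investment: s·k^α = (n + g + δ)·k.
So s / (n + g + δ) = (k*)^(1−α) = 8.65^0.55 = 3.2761.
Therefore n + g + δ = s / 3.2761 = 0.38 / 3.2761 = 0.1160, so n = 0.1160 − 0.114 = 0.0020.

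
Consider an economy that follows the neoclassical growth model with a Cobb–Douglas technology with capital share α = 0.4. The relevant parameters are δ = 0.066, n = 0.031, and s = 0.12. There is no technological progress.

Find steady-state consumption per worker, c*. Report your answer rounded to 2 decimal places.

Steady state requires s·f(k) = (n + δ)·k, i.e. s·k^α = (n + δ)·k.
Rearranging, k^(1−α) = s / (n + δ).
k^0.6 = 0.12 / (0.031 + 0.066) = 0.12 / 0.097 = 1.2371
k* = 1.2371^(1/0.6) ≈ 1.4256
y* = (k*)^α = 1.4256^0.4 ≈ 1.1524
c* = (1 − s)·y* = (1 − 0.12) × 1.1524 ≈ 1.0141

c* ≈ 1.01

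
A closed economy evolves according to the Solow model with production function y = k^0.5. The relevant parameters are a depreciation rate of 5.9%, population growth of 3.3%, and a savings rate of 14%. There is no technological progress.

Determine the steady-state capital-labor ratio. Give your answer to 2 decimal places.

k* ≈ 2.32

Steady state requires s·f(k) = (n + δ)·k, i.e. s·k^α = (n + δ)·k.
Rearranging, k^(1−α) = s / (n + δ).
k^0.5 = 0.14 / (0.033 + 0.059) = 0.14 / 0.092 = 1.5217
k* = 1.5217^(1/0.5) ≈ 2.3156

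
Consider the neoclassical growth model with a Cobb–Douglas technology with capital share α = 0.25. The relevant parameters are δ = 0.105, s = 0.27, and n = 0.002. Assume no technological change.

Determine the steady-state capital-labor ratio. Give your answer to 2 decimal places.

k* ≈ 3.44

At the steady state, Δk = 0, so s·k^α = (n + δ)·k.
Dividing both sides by k: k^(1−α) = s / (n + δ).
k^0.75 = 0.27 / (0.002 + 0.105) = 0.27 / 0.107 = 2.5234
k* = 2.5234^(1/0.75) ≈ 3.4354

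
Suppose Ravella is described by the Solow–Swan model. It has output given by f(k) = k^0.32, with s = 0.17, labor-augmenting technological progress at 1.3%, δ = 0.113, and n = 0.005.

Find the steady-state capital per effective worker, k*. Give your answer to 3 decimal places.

k* = 1.467

Steady state requires s·f(k) = (n + g + δ)·k, i.e. s·k^α = (n + g + δ)·k.
Rearranging, k^(1−α) = s / (n + g + δ).
k^0.68 = 0.17 / (0.005 + 0.013 + 0.113) = 0.17 / 0.131 = 1.2977
k* = 1.2977^(1/0.68) ≈ 1.4670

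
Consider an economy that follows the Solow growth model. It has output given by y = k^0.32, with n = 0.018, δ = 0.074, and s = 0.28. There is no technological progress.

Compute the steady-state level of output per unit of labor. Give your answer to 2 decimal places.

In steady state, investment equals break-even investment: s·k^α = (n + δ)·k.
Dividing both sides by k: k^(1−α) = s / (n + δ).
k^0.68 = 0.28 / (0.018 + 0.074) = 0.28 / 0.092 = 3.0435
k* = 3.0435^(1/0.68) ≈ 5.1386
y* = (k*)^α = 5.1386^0.32 ≈ 1.6884

y* ≈ 1.69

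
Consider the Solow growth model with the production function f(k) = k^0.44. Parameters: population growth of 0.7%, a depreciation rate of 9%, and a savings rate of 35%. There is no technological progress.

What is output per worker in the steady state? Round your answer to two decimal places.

At the steady state, Δk = 0, so s·k^α = (n + δ)·k.
Dividing both sides by k: k^(1−α) = s / (n + δ).
k^0.56 = 0.35 / (0.007 + 0.090) = 0.35 / 0.097 = 3.6082
k* = 3.6082^(1/0.56) ≈ 9.8892
y* = (k*)^α = 9.8892^0.44 ≈ 2.7408

y* ≈ 2.74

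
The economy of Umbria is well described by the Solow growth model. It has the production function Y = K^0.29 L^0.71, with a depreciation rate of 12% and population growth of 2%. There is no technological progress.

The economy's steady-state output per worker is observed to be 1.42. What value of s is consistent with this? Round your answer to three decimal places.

s ≈ 0.330

At the steady state, Δk = 0, so s·k^α = (n + δ)·k.
Since y* = [s/(n + δ)]^(α/(1−α)), we have s/(n + δ) = (y*)^((1−α)/α) = 1.42^2.4483 = 2.3596.
Therefore s = 2.3596 × (n + δ) = 2.3596 × 0.140 = 0.3303.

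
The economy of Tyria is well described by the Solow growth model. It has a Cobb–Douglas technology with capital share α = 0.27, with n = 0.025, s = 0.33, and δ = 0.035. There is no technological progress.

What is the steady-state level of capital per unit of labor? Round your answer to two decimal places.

k* = 10.33

In steady state, investment equals break-even investment: s·k^α = (n + δ)·k.
Dividing both sides by k: k^(1−α) = s / (n + δ).
k^0.73 = 0.33 / (0.025 + 0.035) = 0.33 / 0.060 = 5.5000
k* = 5.5000^(1/0.73) ≈ 10.3323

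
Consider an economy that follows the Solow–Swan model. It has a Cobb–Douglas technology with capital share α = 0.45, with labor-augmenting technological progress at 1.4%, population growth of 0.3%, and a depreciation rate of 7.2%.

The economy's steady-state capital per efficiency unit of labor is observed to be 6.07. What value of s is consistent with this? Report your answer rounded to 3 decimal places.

Steady state requires s·f(k) = (n + g + δ)·k, i.e. s·k^α = (n + g + δ)·k.
So s / (n + g + δ) = (k*)^(1−α) = 6.07^0.55 = 2.6962.
Therefore s = 2.6962 × (n + g + δ) = 2.6962 × 0.089 = 0.2400.

s ≈ 0.240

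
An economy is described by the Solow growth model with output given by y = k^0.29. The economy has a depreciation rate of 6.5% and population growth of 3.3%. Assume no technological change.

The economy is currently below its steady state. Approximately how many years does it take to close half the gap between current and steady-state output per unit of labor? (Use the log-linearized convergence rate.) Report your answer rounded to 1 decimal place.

Near the steady state the convergence rate is λ = (1 − α)(n + δ).
λ = (1 − 0.29) × 0.098 = 0.71 × 0.098 = 0.06958
Half-life = ln 2 / λ = 0.6931 / 0.06958 ≈ 9.96 years

about 10.0 years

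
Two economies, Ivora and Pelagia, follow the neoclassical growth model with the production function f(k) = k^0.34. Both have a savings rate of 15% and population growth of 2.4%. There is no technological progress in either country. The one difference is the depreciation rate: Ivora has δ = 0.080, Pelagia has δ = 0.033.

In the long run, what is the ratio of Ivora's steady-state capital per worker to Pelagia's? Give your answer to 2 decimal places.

ratio ≈ 0.40

Steady-state k* = [s/(n + δ)]^(1/(1−α)), so the ratio is [ (s_I/(n + δ)_I) / (s_P/(n + δ)_P) ]^1.5152.
s_I/(n + δ)_I = 0.15/0.104 = 1.4423; s_P/(n + δ)_P = 0.15/0.057 = 2.6316.
Ratio = (1.4423/2.6316)^1.5152 = 0.5481^1.5152 ≈ 0.4021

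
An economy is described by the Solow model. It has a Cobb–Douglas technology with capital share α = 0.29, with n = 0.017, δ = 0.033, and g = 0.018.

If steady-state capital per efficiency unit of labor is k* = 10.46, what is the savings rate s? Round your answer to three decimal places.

In steady state, investment equals break-even investment: s·k^α = (n + g + δ)·k.
So s / (n + g + δ) = (k*)^(1−α) = 10.46^0.71 = 5.2950.
Therefore s = 5.2950 × (n + g + δ) = 5.2950 × 0.068 = 0.3601.

s ≈ 0.360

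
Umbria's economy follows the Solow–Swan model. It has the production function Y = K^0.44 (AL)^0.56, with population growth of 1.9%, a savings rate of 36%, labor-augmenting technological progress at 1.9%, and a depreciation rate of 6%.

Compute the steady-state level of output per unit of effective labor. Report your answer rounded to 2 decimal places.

In steady state, investment equals break-even investment: s·k^α = (n + g + δ)·k.
Rearranging, k^(1−α) = s / (n + g + δ).
k^0.56 = 0.36 / (0.019 + 0.019 + 0.060) = 0.36 / 0.098 = 3.6735
k* = 3.6735^(1/0.56) ≈ 10.2111
y* = (k*)^α = 10.2111^0.44 ≈ 2.7797

y* = 2.78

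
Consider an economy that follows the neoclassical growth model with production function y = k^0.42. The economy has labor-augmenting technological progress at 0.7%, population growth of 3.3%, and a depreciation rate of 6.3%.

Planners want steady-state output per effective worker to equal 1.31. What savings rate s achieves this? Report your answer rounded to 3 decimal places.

At the steady state, Δk = 0, so s·k^α = (n + g + δ)·k.
Since y* = [s/(n + g + δ)]^(α/(1−α)), we have s/(n + g + δ) = (y*)^((1−α)/α) = 1.31^1.381 = 1.4519.
Therefore s = 1.4519 × (n + g + δ) = 1.4519 × 0.103 = 0.1495.

s ≈ 0.150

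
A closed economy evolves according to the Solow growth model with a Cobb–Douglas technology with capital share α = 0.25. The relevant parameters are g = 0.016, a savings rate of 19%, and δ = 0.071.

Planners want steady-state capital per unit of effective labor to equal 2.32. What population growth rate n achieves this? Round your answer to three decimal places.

At the steady state, Δk = 0, so s·k^α = (n + g + δ)·k.
So s / (n + g + δ) = (k*)^(1−α) = 2.32^0.75 = 1.8798.
Therefore n + g + δ = s / 1.8798 = 0.19 / 1.8798 = 0.1011, so n = 0.1011 − 0.087 = 0.0141.

n ≈ 0.014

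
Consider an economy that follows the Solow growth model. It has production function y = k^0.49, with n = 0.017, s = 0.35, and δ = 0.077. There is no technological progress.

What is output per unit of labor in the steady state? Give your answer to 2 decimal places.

In steady state, investment equals break-even investment: s·k^α = (n + δ)·k.
Rearranging, k^(1−α) = s / (n + δ).
k^0.51 = 0.35 / (0.017 + 0.077) = 0.35 / 0.094 = 3.7234
k* = 3.7234^(1/0.51) ≈ 13.1671
y* = (k*)^α = 13.1671^0.49 ≈ 3.5363

y* = 3.54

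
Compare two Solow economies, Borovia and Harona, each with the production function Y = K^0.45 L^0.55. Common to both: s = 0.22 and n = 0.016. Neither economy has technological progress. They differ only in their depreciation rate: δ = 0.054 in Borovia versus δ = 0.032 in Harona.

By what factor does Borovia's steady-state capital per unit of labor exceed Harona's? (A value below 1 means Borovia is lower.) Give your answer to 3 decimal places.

ratio ≈ 0.504

Steady-state k* = [s/(n + δ)]^(1/(1−α)), so the ratio is [ (s_B/(n + δ)_B) / (s_H/(n + δ)_H) ]^1.8182.
s_B/(n + δ)_B = 0.22/0.070 = 3.1429; s_H/(n + δ)_H = 0.22/0.048 = 4.5833.
Ratio = (3.1429/4.5833)^1.8182 = 0.6857^1.8182 ≈ 0.5036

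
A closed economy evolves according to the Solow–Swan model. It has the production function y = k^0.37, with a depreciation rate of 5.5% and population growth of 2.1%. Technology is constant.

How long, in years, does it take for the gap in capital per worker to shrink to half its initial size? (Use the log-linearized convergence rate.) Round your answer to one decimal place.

Near the steady state the convergence rate is λ = (1 − α)(n + δ).
λ = (1 − 0.37) × 0.076 = 0.63 × 0.076 = 0.04788
Half-life = ln 2 / λ = 0.6931 / 0.04788 ≈ 14.48 years

about 14.5 years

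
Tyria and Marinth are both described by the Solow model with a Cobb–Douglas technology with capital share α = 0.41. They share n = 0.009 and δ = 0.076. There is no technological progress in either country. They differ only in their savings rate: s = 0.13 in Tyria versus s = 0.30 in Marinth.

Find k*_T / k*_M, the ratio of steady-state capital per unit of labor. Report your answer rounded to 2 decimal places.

k*_T / k*_M ≈ 0.24

Steady-state k* = [s/(n + δ)]^(1/(1−α)), so the ratio is [ (s_T/(n + δ)_T) / (s_M/(n + δ)_M) ]^1.6949.
s_T/(n + δ)_T = 0.13/0.085 = 1.5294; s_M/(n + δ)_M = 0.30/0.085 = 3.5294.
Ratio = (1.5294/3.5294)^1.6949 = 0.4333^1.6949 ≈ 0.2423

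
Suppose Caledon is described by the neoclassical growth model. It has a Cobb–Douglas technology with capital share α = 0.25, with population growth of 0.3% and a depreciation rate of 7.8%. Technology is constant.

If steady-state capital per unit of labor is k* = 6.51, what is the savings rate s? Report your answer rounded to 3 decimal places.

Steady state requires s·f(k) = (n + δ)·k, i.e. s·k^α = (n + δ)·k.
So s / (n + δ) = (k*)^(1−α) = 6.51^0.75 = 4.0755.
Therefore s = 4.0755 × (n + δ) = 4.0755 × 0.081 = 0.3301.

s ≈ 0.330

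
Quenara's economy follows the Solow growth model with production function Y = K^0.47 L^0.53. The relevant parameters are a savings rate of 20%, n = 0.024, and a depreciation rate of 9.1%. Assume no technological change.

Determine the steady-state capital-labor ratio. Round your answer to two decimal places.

In steady state, investment equals break-even investment: s·k^α = (n + δ)·k.
Rearranging, k^(1−α) = s / (n + δ).
k^0.53 = 0.20 / (0.024 + 0.091) = 0.20 / 0.115 = 1.7391
k* = 1.7391^(1/0.53) ≈ 2.8408

k* ≈ 2.84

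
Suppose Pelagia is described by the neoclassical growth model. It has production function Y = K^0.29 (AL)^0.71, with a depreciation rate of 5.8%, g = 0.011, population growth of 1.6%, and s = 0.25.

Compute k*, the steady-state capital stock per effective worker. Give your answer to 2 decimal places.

k* = 4.57

At the steady state, Δk = 0, so s·k^α = (n + g + δ)·k.
Dividing both sides by k: k^(1−α) = s / (n + g + δ).
k^0.71 = 0.25 / (0.016 + 0.011 + 0.058) = 0.25 / 0.085 = 2.9412
k* = 2.9412^(1/0.71) ≈ 4.5698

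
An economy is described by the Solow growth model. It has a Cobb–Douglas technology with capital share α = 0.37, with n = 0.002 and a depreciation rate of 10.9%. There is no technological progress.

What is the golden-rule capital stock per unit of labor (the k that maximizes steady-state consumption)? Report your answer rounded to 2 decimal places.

The golden rule sets f'(k) = n + δ, i.e. α·k^(α−1) = n + δ.
So k^(1−α) = α / (n + δ) = 0.37 / 0.111 = 3.3333.
k_gold = 3.3333^(1/0.63) ≈ 6.7602

k_gold ≈ 6.76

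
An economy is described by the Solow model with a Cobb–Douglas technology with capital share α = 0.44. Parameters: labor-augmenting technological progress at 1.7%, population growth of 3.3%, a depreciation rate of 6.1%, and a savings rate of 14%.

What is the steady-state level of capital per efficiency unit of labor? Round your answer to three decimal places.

k* = 1.514

In steady state, investment equals break-even investment: s·k^α = (n + g + δ)·k.
Dividing both sides by k: k^(1−α) = s / (n + g + δ).
k^0.56 = 0.14 / (0.033 + 0.017 + 0.061) = 0.14 / 0.111 = 1.2613
k* = 1.2613^(1/0.56) ≈ 1.5137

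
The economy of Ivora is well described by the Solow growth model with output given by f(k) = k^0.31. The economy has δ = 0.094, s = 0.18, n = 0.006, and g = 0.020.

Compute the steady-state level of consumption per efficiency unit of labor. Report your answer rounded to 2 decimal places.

c* ≈ 0.98

At the steady state, Δk = 0, so s·k^α = (n + g + δ)·k.
Dividing both sides by k: k^(1−α) = s / (n + g + δ).
k^0.69 = 0.18 / (0.006 + 0.020 + 0.094) = 0.18 / 0.120 = 1.5000
k* = 1.5000^(1/0.69) ≈ 1.7997
y* = (k*)^α = 1.7997^0.31 ≈ 1.1998
c* = (1 − s)·y* = (1 − 0.18) × 1.1998 ≈ 0.9838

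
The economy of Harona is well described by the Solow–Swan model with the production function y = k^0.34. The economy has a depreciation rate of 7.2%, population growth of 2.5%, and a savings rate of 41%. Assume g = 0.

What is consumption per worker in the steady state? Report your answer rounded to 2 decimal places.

c* ≈ 1.24

At the steady state, Δk = 0, so s·k^α = (n + δ)·k.
Dividing both sides by k: k^(1−α) = s / (n + δ).
k^0.66 = 0.41 / (0.025 + 0.072) = 0.41 / 0.097 = 4.2268
k* = 4.2268^(1/0.66) ≈ 8.8818
y* = (k*)^α = 8.8818^0.34 ≈ 2.1013
c* = (1 − s)·y* = (1 − 0.41) × 2.1013 ≈ 1.2398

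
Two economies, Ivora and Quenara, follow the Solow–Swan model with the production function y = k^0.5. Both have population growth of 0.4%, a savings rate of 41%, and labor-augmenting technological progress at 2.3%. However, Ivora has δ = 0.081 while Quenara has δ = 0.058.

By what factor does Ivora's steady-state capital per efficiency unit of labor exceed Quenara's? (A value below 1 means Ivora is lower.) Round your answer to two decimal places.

k*_I / k*_Q ≈ 0.62

Steady-state k* = [s/(n + g + δ)]^(1/(1−α)), so the ratio is [ (s_I/(n + g + δ)_I) / (s_Q/(n + g + δ)_Q) ]^2.
s_I/(n + g + δ)_I = 0.41/0.108 = 3.7963; s_Q/(n + g + δ)_Q = 0.41/0.085 = 4.8235.
Ratio = (3.7963/4.8235)^2 = 0.7870^2 ≈ 0.6194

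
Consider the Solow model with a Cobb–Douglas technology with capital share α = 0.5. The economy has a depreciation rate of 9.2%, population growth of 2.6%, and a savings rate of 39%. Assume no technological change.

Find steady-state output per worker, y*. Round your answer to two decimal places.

y* = 3.31

In steady state, investment equals break-even investment: s·k^α = (n + δ)·k.
Dividing both sides by k: k^(1−α) = s / (n + δ).
k^0.5 = 0.39 / (0.026 + 0.092) = 0.39 / 0.118 = 3.3051
k* = 3.3051^(1/0.5) ≈ 10.9237
y* = (k*)^α = 10.9237^0.5 ≈ 3.3051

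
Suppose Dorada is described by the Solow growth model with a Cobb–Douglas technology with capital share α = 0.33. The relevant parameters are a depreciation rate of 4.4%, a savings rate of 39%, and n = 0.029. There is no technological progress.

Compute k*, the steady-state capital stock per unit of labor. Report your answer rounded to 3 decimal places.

k* = 12.195

Steady state requires s·f(k) = (n + δ)·k, i.e. s·k^α = (n + δ)·k.
Dividing both sides by k: k^(1−α) = s / (n + δ).
k^0.67 = 0.39 / (0.029 + 0.044) = 0.39 / 0.073 = 5.3425
k* = 5.3425^(1/0.67) ≈ 12.1951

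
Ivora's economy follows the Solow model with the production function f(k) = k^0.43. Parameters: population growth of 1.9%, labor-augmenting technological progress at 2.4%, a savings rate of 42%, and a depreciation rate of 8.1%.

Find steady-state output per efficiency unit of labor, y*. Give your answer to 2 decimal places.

y* ≈ 2.51

At the steady state, Δk = 0, so s·k^α = (n + g + δ)·k.
Dividing both sides by k: k^(1−α) = s / (n + g + δ).
k^0.57 = 0.42 / (0.019 + 0.024 + 0.081) = 0.42 / 0.124 = 3.3871
k* = 3.3871^(1/0.57) ≈ 8.5020
y* = (k*)^α = 8.5020^0.43 ≈ 2.5101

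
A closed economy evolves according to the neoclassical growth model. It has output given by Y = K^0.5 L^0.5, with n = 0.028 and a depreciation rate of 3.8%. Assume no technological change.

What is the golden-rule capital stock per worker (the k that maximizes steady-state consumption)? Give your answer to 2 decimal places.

The golden rule sets f'(k) = n + δ, i.e. α·k^(α−1) = n + δ.
So k^(1−α) = α / (n + δ) = 0.5 / 0.066 = 7.5758.
k_gold = 7.5758^(1/0.5) ≈ 57.3927

k_gold ≈ 57.39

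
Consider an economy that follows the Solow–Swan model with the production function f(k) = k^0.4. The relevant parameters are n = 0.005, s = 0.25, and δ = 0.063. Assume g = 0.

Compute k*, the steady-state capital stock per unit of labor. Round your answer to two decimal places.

Steady state requires s·f(k) = (n + δ)·k, i.e. s·k^α = (n + δ)·k.
Dividing both sides by k: k^(1−α) = s / (n + δ).
k^0.6 = 0.25 / (0.005 + 0.063) = 0.25 / 0.068 = 3.6765
k* = 3.6765^(1/0.6) ≈ 8.7577

k* ≈ 8.76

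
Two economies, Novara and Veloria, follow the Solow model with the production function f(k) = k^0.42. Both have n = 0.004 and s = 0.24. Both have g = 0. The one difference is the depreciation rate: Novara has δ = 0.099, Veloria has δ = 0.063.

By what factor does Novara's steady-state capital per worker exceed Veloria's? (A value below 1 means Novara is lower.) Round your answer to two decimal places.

ratio ≈ 0.48

Steady-state k* = [s/(n + δ)]^(1/(1−α)), so the ratio is [ (s_N/(n + δ)_N) / (s_V/(n + δ)_V) ]^1.7241.
s_N/(n + δ)_N = 0.24/0.103 = 2.3301; s_V/(n + δ)_V = 0.24/0.067 = 3.5821.
Ratio = (2.3301/3.5821)^1.7241 = 0.6505^1.7241 ≈ 0.4765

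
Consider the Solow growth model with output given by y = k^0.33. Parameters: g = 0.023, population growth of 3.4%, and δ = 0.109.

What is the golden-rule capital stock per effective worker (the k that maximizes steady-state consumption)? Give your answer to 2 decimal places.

k_gold ≈ 2.79

The golden rule sets f'(k) = n + g + δ, i.e. α·k^(α−1) = n + g + δ.
So k^(1−α) = α / (n + g + δ) = 0.33 / 0.166 = 1.9880.
k_gold = 1.9880^(1/0.67) ≈ 2.7887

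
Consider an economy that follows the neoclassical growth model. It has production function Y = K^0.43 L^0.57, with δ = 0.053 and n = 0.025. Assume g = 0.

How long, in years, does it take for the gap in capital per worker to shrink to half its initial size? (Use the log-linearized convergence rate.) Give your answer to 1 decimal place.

about 15.6 years

Near the steady state the convergence rate is λ = (1 − α)(n + δ).
λ = (1 − 0.43) × 0.078 = 0.57 × 0.078 = 0.04446
Half-life = ln 2 / λ = 0.6931 / 0.04446 ≈ 15.59 years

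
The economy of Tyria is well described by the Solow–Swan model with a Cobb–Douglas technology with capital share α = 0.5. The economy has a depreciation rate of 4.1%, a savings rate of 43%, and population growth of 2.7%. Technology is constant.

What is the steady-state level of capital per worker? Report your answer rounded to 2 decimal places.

k* ≈ 39.99

At the steady state, Δk = 0, so s·k^α = (n + δ)·k.
Dividing both sides by k: k^(1−α) = s / (n + δ).
k^0.5 = 0.43 / (0.027 + 0.041) = 0.43 / 0.068 = 6.3235
k* = 6.3235^(1/0.5) ≈ 39.9867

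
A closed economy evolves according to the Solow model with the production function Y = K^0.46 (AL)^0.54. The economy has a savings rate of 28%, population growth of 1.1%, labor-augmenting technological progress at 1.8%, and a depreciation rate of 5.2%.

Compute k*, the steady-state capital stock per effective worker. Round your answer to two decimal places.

At the steady state, Δk = 0, so s·k^α = (n + g + δ)·k.
Rearranging, k^(1−α) = s / (n + g + δ).
k^0.54 = 0.28 / (0.011 + 0.018 + 0.052) = 0.28 / 0.081 = 3.4568
k* = 3.4568^(1/0.54) ≈ 9.9436

k* = 9.94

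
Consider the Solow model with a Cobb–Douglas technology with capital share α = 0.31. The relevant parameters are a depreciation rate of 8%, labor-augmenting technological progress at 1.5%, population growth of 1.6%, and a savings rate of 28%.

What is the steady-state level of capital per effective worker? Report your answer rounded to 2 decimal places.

k* ≈ 3.82

In steady state, investment equals break-even investment: s·k^α = (n + g + δ)·k.
Rearranging, k^(1−α) = s / (n + g + δ).
k^0.69 = 0.28 / (0.016 + 0.015 + 0.080) = 0.28 / 0.111 = 2.5225
k* = 2.5225^(1/0.69) ≈ 3.8226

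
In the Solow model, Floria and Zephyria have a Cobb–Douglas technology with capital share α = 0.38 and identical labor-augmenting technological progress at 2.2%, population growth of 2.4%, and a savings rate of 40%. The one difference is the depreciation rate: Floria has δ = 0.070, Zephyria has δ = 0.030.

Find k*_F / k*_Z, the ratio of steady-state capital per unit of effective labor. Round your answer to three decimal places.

Steady-state k* = [s/(n + g + δ)]^(1/(1−α)), so the ratio is [ (s_F/(n + g + δ)_F) / (s_Z/(n + g + δ)_Z) ]^1.6129.
s_F/(n + g + δ)_F = 0.40/0.116 = 3.4483; s_Z/(n + g + δ)_Z = 0.40/0.076 = 5.2632.
Ratio = (3.4483/5.2632)^1.6129 = 0.6552^1.6129 ≈ 0.5056

k*_F / k*_Z ≈ 0.506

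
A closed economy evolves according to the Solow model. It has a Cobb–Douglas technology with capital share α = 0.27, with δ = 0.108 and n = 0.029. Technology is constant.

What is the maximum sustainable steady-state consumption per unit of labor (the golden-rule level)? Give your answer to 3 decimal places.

c_gold ≈ 0.938

At the golden rule, f'(k) = n + δ, so α·k^(α−1) = n + δ and k_gold = (α/(n + δ))^(1/(1−α)).
k_gold = (0.27/0.137)^(1/0.73) = 1.9708^1.3699 ≈ 2.5330
c_gold = f(k_gold) − (n + δ)·k_gold = 1.2852 − 0.137×2.5330 ≈ 0.9382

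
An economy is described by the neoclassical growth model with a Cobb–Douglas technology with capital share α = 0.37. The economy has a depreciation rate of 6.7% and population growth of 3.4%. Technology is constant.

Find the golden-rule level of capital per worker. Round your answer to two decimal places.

The golden rule sets f'(k) = n + δ, i.e. α·k^(α−1) = n + δ.
So k^(1−α) = α / (n + δ) = 0.37 / 0.101 = 3.6634.
k_gold = 3.6634^(1/0.63) ≈ 7.8533

k_gold ≈ 7.85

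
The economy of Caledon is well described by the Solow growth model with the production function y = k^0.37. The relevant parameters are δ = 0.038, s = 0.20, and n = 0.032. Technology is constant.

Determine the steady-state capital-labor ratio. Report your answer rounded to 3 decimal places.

k* = 5.293

Steady state requires s·f(k) = (n + δ)·k, i.e. s·k^α = (n + δ)·k.
Dividing both sides by k: k^(1−α) = s / (n + δ).
k^0.63 = 0.20 / (0.032 + 0.038) = 0.20 / 0.070 = 2.8571
k* = 2.8571^(1/0.63) ≈ 5.2929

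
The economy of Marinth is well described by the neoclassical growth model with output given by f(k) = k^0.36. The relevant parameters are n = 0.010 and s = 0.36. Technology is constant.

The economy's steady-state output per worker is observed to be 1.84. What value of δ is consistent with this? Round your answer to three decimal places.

δ ≈ 0.112

In steady state, investment equals break-even investment: s·k^α = (n + δ)·k.
Since y* = [s/(n + δ)]^(α/(1−α)), we have s/(n + δ) = (y*)^((1−α)/α) = 1.84^1.7778 = 2.9566.
Therefore n + δ = s / 2.9566 = 0.36 / 2.9566 = 0.1218, so δ = 0.1218 − 0.010 = 0.1118.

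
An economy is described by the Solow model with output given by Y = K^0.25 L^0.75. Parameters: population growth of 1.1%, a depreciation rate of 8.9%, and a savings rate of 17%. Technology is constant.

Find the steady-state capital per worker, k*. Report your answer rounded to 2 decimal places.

At the steady state, Δk = 0, so s·k^α = (n + δ)·k.
Rearranging, k^(1−α) = s / (n + δ).
k^0.75 = 0.17 / (0.011 + 0.089) = 0.17 / 0.100 = 1.7000
k* = 1.7000^(1/0.75) ≈ 2.0289

k* ≈ 2.03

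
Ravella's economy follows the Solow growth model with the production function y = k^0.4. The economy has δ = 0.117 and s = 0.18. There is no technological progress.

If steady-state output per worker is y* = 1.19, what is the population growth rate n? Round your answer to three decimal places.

n ≈ 0.022

In steady state, investment equals break-even investment: s·k^α = (n + δ)·k.
Since y* = [s/(n + δ)]^(α/(1−α)), we have s/(n + δ) = (y*)^((1−α)/α) = 1.19^1.5 = 1.2981.
Therefore n + δ = s / 1.2981 = 0.18 / 1.2981 = 0.1387, so n = 0.1387 − 0.117 = 0.0217.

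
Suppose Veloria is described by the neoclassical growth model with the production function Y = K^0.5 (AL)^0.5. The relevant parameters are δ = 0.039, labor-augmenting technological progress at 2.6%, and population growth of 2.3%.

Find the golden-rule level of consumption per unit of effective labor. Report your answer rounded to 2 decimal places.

c_gold ≈ 2.84

At the golden rule, f'(k) = n + g + δ, so α·k^(α−1) = n + g + δ and k_gold = (α/(n + g + δ))^(1/(1−α)).
k_gold = (0.5/0.088)^(1/0.5) = 5.6818^2 ≈ 32.2829
c_gold = f(k_gold) − (n + g + δ)·k_gold = 5.6818 − 0.088×32.2829 ≈ 2.8409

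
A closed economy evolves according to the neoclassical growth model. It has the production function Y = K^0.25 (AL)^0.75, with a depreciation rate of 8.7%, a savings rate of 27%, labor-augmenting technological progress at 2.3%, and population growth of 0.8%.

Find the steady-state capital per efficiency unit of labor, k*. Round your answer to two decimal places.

k* = 3.02

In steady state, investment equals break-even investment: s·k^α = (n + g + δ)·k.
Rearranging, k^(1−α) = s / (n + g + δ).
k^0.75 = 0.27 / (0.008 + 0.023 + 0.087) = 0.27 / 0.118 = 2.2881
k* = 2.2881^(1/0.75) ≈ 3.0151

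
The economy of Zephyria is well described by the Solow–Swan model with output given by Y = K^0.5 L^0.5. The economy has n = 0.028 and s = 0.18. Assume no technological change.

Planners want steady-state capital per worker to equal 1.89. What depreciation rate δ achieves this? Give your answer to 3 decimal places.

Steady state requires s·f(k) = (n + δ)·k, i.e. s·k^α = (n + δ)·k.
So s / (n + δ) = (k*)^(1−α) = 1.89^0.5 = 1.3748.
Therefore n + δ = s / 1.3748 = 0.18 / 1.3748 = 0.1309, so δ = 0.1309 − 0.028 = 0.1029.

δ ≈ 0.103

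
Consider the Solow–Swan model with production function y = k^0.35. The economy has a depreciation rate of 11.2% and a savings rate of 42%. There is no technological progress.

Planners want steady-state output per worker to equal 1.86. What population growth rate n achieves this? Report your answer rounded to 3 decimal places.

In steady state, investment equals break-even investment: s·k^α = (n + δ)·k.
Since y* = [s/(n + δ)]^(α/(1−α)), we have s/(n + δ) = (y*)^((1−α)/α) = 1.86^1.8571 = 3.1660.
Therefore n + δ = s / 3.1660 = 0.42 / 3.1660 = 0.1327, so n = 0.1327 − 0.112 = 0.0207.

n ≈ 0.021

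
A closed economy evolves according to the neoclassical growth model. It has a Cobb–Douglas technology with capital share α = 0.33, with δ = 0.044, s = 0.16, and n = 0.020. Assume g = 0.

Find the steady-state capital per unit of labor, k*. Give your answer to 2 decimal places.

k* = 3.93

At the steady state, Δk = 0, so s·k^α = (n + δ)·k.
Dividing both sides by k: k^(1−α) = s / (n + δ).
k^0.67 = 0.16 / (0.020 + 0.044) = 0.16 / 0.064 = 2.5000
k* = 2.5000^(1/0.67) ≈ 3.9259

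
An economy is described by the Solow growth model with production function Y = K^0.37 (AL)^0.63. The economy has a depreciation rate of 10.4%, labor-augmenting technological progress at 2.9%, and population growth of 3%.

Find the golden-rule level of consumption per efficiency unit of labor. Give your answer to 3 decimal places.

At the golden rule, f'(k) = n + g + δ, so α·k^(α−1) = n + g + δ and k_gold = (α/(n + g + δ))^(1/(1−α)).
k_gold = (0.37/0.163)^(1/0.63) = 2.2699^1.5873 ≈ 3.6736
c_gold = f(k_gold) − (n + g + δ)·k_gold = 1.6184 − 0.163×3.6736 ≈ 1.0196

c_gold ≈ 1.020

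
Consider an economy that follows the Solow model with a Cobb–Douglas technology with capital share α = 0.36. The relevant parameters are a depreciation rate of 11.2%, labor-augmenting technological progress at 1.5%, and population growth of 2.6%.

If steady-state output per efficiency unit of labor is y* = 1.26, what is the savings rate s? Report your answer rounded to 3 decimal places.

At the steady state, Δk = 0, so s·k^α = (n + g + δ)·k.
Since y* = [s/(n + g + δ)]^(α/(1−α)), we have s/(n + g + δ) = (y*)^((1−α)/α) = 1.26^1.7778 = 1.5081.
Therefore s = 1.5081 × (n + g + δ) = 1.5081 × 0.153 = 0.2307.

s ≈ 0.231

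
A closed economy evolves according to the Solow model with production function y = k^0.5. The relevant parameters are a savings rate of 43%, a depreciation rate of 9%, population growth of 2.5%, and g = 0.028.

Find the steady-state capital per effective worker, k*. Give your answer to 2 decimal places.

k* = 9.04

At the steady state, Δk = 0, so s·k^α = (n + g + δ)·k.
Dividing both sides by k: k^(1−α) = s / (n + g + δ).
k^0.5 = 0.43 / (0.025 + 0.028 + 0.090) = 0.43 / 0.143 = 3.0070
k* = 3.0070^(1/0.5) ≈ 9.0420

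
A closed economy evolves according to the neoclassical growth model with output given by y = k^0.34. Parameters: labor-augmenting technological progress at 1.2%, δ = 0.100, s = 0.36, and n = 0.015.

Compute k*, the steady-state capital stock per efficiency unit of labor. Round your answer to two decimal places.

k* ≈ 4.85

In steady state, investment equals break-even investment: s·k^α = (n + g + δ)·k.
Dividing both sides by k: k^(1−α) = s / (n + g + δ).
k^0.66 = 0.36 / (0.015 + 0.012 + 0.100) = 0.36 / 0.127 = 2.8346
k* = 2.8346^(1/0.66) ≈ 4.8483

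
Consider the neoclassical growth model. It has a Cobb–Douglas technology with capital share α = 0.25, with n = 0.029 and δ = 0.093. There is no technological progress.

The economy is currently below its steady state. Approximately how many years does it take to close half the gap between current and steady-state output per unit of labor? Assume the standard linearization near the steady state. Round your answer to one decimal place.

Near the steady state the convergence rate is λ = (1 − α)(n + δ).
λ = (1 − 0.25) × 0.122 = 0.75 × 0.122 = 0.0915
Half-life = ln 2 / λ = 0.6931 / 0.0915 ≈ 7.57 years

t_½ ≈ 7.6 years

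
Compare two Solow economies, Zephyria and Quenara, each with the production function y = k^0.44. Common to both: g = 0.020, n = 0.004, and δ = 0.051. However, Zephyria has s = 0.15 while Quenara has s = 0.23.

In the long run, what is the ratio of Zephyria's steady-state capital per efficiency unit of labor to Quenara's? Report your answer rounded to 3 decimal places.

Steady-state k* = [s/(n + g + δ)]^(1/(1−α)), so the ratio is [ (s_Z/(n + g + δ)_Z) / (s_Q/(n + g + δ)_Q) ]^1.7857.
s_Z/(n + g + δ)_Z = 0.15/0.075 = 2.0000; s_Q/(n + g + δ)_Q = 0.23/0.075 = 3.0667.
Ratio = (2.0000/3.0667)^1.7857 = 0.6522^1.7857 ≈ 0.4662

ratio ≈ 0.466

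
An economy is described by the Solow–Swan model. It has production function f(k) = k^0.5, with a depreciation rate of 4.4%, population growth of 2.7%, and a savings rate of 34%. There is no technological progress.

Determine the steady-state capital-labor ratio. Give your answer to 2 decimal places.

k* = 22.93

Steady state requires s·f(k) = (n + δ)·k, i.e. s·k^α = (n + δ)·k.
Rearranging, k^(1−α) = s / (n + δ).
k^0.5 = 0.34 / (0.027 + 0.044) = 0.34 / 0.071 = 4.7887
k* = 4.7887^(1/0.5) ≈ 22.9316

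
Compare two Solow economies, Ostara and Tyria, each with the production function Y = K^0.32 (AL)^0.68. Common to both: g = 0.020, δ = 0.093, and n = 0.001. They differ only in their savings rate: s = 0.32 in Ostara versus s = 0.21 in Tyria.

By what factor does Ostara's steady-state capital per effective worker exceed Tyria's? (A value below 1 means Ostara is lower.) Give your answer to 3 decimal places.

Steady-state k* = [s/(n + g + δ)]^(1/(1−α)), so the ratio is [ (s_O/(n + g + δ)_O) / (s_T/(n + g + δ)_T) ]^1.4706.
s_O/(n + g + δ)_O = 0.32/0.114 = 2.8070; s_T/(n + g + δ)_T = 0.21/0.114 = 1.8421.
Ratio = (2.8070/1.8421)^1.4706 = 1.5238^1.4706 ≈ 1.8579

k*_O / k*_T ≈ 1.858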